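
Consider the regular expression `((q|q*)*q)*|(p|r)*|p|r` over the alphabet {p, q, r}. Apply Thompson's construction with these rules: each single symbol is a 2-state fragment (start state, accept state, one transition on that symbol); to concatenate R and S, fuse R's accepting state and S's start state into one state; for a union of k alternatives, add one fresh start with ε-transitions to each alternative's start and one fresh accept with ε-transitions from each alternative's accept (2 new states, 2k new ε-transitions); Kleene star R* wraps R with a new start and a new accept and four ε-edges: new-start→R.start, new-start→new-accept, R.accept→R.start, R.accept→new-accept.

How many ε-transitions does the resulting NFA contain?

32

Bottom-up over the parse tree:
Each of the 7 symbol leaves contributes 0 ε-transitions.
  q* — 4 ε-transitions
  q|q* — 8 ε-transitions
  (q|q*)* — 12 ε-transitions
  (q|q*)*q — 12 ε-transitions
  ((q|q*)*q)* — 16 ε-transitions
  p|r — 4 ε-transitions
  (p|r)* — 8 ε-transitions
  ((q|q*)*q)*|(p|r)*|p|r — 32 ε-transitions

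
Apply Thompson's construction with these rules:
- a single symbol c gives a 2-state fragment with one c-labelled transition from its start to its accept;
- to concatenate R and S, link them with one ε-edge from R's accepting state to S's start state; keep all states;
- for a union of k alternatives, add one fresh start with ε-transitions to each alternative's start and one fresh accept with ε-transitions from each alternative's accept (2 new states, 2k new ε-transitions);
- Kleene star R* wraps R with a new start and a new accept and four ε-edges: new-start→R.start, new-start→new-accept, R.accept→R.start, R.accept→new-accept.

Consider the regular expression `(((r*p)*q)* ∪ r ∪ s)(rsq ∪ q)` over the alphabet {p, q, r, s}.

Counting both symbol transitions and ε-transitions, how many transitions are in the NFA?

Per subexpression:
Each of the 9 symbol leaves contributes 1 transition (1 symbol, 0 ε).
  r* — 5 transitions (1 symbol, 4 ε)
  r*p — 7 transitions (2 symbol, 5 ε)
  (r*p)* — 11 transitions (2 symbol, 9 ε)
  (r*p)*q — 13 transitions (3 symbol, 10 ε)
  ((r*p)*q)* — 17 transitions (3 symbol, 14 ε)
  ((r*p)*q)* ∪ r ∪ s — 25 transitions (5 symbol, 20 ε)
  rsq — 5 transitions (3 symbol, 2 ε)
  rsq ∪ q — 10 transitions (4 symbol, 6 ε)
  (((r*p)*q)* ∪ r ∪ s)(rsq ∪ q) — 36 transitions (9 symbol, 27 ε)

36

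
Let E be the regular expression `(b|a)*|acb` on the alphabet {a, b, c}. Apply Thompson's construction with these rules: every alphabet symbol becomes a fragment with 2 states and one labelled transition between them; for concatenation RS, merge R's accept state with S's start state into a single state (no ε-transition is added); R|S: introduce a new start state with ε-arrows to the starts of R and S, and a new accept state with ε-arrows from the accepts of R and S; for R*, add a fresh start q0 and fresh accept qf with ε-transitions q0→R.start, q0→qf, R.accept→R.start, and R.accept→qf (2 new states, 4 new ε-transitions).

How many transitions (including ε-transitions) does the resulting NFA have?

17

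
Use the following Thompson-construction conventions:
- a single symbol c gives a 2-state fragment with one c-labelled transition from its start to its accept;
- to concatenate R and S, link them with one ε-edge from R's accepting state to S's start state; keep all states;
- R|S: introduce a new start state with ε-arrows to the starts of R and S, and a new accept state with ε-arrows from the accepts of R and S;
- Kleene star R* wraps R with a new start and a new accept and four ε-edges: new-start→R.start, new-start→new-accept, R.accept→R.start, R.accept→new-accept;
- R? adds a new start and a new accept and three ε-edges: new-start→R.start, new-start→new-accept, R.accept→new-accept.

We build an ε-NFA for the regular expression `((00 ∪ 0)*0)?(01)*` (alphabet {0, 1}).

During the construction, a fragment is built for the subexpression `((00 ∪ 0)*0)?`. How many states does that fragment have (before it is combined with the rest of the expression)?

Fragment for `((00 ∪ 0)*0)?`:
Each of the 4 symbol leaves contributes a 2-state fragment.
  00 = 4 states
  00 ∪ 0 = 8 states
  (00 ∪ 0)* = 10 states
  (00 ∪ 0)*0 = 12 states
  ((00 ∪ 0)*0)? = 14 states

14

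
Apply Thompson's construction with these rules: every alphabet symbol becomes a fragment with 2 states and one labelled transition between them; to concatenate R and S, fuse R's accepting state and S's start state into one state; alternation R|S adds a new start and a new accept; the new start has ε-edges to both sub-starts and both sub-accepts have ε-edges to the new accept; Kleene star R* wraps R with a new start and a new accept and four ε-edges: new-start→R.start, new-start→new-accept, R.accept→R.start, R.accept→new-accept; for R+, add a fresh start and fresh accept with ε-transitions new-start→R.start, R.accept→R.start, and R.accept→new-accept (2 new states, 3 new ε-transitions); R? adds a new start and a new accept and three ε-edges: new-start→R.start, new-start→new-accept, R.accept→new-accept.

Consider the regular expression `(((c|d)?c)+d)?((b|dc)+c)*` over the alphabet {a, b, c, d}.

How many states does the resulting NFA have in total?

Building bottom-up:
Each of the 8 symbol leaves contributes a 2-state fragment.
  c|d → 6 states
  (c|d)? → 8 states
  (c|d)?c → 9 states
  ((c|d)?c)+ → 11 states
  ((c|d)?c)+d → 12 states
  (((c|d)?c)+d)? → 14 states
  dc → 3 states
  b|dc → 7 states
  (b|dc)+ → 9 states
  (b|dc)+c → 10 states
  ((b|dc)+c)* → 12 states
  (((c|d)?c)+d)?((b|dc)+c)* → 25 states

25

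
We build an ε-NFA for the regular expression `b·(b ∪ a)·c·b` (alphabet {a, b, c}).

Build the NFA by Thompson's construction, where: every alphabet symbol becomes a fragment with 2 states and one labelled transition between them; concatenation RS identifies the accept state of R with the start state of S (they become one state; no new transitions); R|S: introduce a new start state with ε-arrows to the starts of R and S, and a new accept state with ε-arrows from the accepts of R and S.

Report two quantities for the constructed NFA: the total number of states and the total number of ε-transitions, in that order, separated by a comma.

Per subexpression:
Each of the 5 symbol leaves contributes 2 states and 0 ε-transitions.
  b ∪ a — 6 states, 4 ε-transitions
  b·(b ∪ a)·c·b — 9 states, 4 ε-transitions

9, 4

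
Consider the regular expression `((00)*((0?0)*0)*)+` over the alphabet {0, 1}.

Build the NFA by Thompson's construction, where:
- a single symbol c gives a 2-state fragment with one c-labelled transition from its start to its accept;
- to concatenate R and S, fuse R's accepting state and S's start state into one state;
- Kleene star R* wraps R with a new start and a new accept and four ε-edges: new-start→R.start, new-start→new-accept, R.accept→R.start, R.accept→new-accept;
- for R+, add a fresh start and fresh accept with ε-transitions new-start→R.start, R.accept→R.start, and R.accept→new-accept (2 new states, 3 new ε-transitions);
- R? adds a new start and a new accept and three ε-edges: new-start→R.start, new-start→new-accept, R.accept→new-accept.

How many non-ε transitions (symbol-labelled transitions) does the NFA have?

5

Building bottom-up:
Each of the 5 symbol leaves contributes exactly 1 symbol transition.
  00 — 2 symbol transitions
  (00)* — 2 symbol transitions
  0? — 1 symbol transition
  0?0 — 2 symbol transitions
  (0?0)* — 2 symbol transitions
  (0?0)*0 — 3 symbol transitions
  ((0?0)*0)* — 3 symbol transitions
  (00)*((0?0)*0)* — 5 symbol transitions
  ((00)*((0?0)*0)*)+ — 5 symbol transitions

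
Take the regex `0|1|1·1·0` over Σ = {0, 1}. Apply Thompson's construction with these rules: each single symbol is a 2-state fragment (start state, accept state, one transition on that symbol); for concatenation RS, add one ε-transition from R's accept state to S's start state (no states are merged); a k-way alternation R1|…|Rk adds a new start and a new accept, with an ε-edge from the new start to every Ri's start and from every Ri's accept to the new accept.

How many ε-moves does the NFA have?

Bottom-up over the parse tree:
Each of the 5 symbol leaves contributes 0 ε-transitions.
  1·1·0 : 2 ε-transitions
  0|1|1·1·0 : 8 ε-transitions

8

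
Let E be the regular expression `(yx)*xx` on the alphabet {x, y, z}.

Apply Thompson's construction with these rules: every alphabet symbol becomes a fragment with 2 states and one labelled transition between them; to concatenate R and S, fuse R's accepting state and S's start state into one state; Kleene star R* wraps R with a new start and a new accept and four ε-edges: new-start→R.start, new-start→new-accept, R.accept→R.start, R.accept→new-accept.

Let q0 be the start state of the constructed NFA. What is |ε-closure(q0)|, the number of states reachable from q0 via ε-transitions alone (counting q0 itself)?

3

Work bottom-up. For each fragment F, track |ε-closure(F.start)| and whether F's accept lies in that closure (i.e. whether F accepts ε). A single-symbol fragment has closure size 1 and does not accept ε.
  yx — C equals the left operand's closure size = 1 (its accept is not ε-reachable, so the closure stops there)
  (yx)* — new start has ε-edges to the inner start and to the new accept, so C = 2 + 1 = 3
  (yx)*xx — the left operand accepts ε, so the closure extends into the next operand (the shared merged state is already counted); C = 3 + (1−1) = 3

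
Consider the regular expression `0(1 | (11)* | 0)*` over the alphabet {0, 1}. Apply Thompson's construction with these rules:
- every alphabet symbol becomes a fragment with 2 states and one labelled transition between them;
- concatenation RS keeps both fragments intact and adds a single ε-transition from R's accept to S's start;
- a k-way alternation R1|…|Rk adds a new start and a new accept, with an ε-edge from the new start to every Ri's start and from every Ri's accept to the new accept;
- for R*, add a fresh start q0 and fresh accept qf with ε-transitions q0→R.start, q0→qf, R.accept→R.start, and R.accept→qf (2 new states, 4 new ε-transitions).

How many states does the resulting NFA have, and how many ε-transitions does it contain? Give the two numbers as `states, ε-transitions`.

16, 16

By structural recursion:
Each of the 5 symbol leaves contributes 2 states and 0 ε-transitions.
  11 : 4 states, 1 ε-transition
  (11)* : 6 states, 5 ε-transitions
  1 | (11)* | 0 : 12 states, 11 ε-transitions
  (1 | (11)* | 0)* : 14 states, 15 ε-transitions
  0(1 | (11)* | 0)* : 16 states, 16 ε-transitions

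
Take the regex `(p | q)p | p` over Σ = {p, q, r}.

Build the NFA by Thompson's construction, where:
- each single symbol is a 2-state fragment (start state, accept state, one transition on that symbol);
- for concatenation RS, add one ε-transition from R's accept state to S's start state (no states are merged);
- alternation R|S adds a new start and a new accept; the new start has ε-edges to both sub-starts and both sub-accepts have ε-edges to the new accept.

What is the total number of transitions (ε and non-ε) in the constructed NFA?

13

Building bottom-up:
Each of the 4 symbol leaves contributes 1 transition (1 symbol, 0 ε).
  p | q → 6 transitions (2 symbol, 4 ε)
  (p | q)p → 8 transitions (3 symbol, 5 ε)
  (p | q)p | p → 13 transitions (4 symbol, 9 ε)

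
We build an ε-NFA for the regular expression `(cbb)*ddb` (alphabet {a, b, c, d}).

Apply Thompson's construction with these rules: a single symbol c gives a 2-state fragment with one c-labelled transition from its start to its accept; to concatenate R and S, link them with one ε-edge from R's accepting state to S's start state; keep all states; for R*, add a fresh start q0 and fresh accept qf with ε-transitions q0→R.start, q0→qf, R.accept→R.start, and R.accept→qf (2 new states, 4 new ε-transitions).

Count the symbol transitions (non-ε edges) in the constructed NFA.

Recursing over subexpressions:
Each of the 6 symbol leaves contributes exactly 1 symbol transition.
  cbb = 3 symbol transitions
  (cbb)* = 3 symbol transitions
  (cbb)*ddb = 6 symbol transitions

6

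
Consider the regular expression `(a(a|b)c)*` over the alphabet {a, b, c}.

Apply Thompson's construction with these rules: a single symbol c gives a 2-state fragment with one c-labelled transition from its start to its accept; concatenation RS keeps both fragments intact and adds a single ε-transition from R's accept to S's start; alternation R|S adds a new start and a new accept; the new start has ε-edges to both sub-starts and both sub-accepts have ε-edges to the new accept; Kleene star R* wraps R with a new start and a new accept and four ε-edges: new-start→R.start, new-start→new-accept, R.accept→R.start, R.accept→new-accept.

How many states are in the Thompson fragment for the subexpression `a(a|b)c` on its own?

Fragment for `a(a|b)c`:
Each of the 4 symbol leaves contributes a 2-state fragment.
  a|b : 6 states
  a(a|b)c : 10 states

10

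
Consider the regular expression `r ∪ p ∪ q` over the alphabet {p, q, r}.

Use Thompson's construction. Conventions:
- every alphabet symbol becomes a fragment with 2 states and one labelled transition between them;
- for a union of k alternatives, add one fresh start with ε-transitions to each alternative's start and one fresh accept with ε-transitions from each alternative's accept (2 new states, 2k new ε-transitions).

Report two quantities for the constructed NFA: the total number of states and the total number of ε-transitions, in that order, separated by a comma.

8, 6

Per subexpression:
Each of the 3 symbol leaves contributes 2 states and 0 ε-transitions.
  r ∪ p ∪ q = 8 states, 6 ε-transitions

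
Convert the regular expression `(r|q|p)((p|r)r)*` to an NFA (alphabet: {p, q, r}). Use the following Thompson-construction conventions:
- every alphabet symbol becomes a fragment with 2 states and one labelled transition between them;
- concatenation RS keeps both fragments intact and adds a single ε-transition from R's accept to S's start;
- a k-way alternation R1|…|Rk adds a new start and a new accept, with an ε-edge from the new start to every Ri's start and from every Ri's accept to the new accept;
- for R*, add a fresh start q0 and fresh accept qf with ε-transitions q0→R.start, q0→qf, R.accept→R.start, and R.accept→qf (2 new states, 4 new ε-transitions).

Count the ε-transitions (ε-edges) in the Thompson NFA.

16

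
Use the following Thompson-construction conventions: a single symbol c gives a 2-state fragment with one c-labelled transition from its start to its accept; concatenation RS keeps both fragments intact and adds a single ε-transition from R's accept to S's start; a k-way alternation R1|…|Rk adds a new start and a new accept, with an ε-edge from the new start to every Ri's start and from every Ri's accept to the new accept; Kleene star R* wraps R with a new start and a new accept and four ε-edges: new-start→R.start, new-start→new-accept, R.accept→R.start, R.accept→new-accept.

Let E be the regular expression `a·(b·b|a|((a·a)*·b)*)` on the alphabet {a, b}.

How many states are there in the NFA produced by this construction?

Recursing over subexpressions:
Each of the 7 symbol leaves contributes a 2-state fragment.
  b·b = 4 states
  a·a = 4 states
  (a·a)* = 6 states
  (a·a)*·b = 8 states
  ((a·a)*·b)* = 10 states
  b·b|a|((a·a)*·b)* = 18 states
  a·(b·b|a|((a·a)*·b)*) = 20 states

20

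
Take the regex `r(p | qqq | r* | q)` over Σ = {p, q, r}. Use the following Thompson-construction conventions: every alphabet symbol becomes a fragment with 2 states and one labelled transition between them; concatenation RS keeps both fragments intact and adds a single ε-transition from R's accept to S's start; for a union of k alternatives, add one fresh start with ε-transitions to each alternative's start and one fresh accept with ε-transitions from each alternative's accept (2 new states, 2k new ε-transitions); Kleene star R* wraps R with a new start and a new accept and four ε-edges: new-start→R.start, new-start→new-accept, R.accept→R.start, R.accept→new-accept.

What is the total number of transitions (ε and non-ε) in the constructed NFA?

22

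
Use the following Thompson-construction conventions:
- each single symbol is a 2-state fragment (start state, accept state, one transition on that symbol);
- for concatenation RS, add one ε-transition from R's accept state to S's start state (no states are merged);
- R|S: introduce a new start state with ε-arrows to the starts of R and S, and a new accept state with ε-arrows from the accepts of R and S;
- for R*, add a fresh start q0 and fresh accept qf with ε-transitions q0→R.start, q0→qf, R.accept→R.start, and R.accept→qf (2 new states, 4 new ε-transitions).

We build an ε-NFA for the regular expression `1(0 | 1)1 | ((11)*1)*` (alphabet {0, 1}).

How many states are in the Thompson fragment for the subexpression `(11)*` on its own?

Fragment for `(11)*`:
Each of the 2 symbol leaves contributes a 2-state fragment.
  11 = 4 states
  (11)* = 6 states

6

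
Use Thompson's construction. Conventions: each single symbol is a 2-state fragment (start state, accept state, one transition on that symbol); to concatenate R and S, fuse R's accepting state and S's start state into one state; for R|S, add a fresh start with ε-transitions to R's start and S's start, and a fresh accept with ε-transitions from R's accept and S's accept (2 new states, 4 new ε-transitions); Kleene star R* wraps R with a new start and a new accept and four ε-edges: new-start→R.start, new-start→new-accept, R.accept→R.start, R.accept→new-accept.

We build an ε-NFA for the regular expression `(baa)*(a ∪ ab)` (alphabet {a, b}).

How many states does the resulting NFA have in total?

By structural recursion:
Each of the 6 symbol leaves contributes a 2-state fragment.
  baa → 4 states
  (baa)* → 6 states
  ab → 3 states
  a ∪ ab → 7 states
  (baa)*(a ∪ ab) → 12 states

12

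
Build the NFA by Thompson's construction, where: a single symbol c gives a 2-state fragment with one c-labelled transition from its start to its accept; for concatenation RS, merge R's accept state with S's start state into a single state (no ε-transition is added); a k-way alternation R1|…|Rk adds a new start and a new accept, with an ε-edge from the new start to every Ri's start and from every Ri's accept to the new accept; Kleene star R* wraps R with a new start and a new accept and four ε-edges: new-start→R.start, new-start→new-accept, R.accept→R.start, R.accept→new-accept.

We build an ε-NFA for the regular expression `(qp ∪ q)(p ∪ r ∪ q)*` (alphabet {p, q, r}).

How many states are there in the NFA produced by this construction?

16

Bottom-up over the parse tree:
Each of the 6 symbol leaves contributes a 2-state fragment.
  qp — 3 states
  qp ∪ q — 7 states
  p ∪ r ∪ q — 8 states
  (p ∪ r ∪ q)* — 10 states
  (qp ∪ q)(p ∪ r ∪ q)* — 16 states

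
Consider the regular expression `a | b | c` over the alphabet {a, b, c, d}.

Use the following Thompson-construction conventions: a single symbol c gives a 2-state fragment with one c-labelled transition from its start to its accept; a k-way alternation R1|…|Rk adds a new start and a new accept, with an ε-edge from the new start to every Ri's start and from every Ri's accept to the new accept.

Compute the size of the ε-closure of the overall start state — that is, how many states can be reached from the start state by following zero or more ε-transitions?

Compute the ε-closure size of each fragment's start state recursively; a symbol fragment's start has no outgoing ε-edge, so its closure is just itself (size 1).
  a | b | c : new start ε-reaches every alternative's start; none of them accept ε, so the new accept is not reached: C = 1 + 1 + 1 + 1 = 4

4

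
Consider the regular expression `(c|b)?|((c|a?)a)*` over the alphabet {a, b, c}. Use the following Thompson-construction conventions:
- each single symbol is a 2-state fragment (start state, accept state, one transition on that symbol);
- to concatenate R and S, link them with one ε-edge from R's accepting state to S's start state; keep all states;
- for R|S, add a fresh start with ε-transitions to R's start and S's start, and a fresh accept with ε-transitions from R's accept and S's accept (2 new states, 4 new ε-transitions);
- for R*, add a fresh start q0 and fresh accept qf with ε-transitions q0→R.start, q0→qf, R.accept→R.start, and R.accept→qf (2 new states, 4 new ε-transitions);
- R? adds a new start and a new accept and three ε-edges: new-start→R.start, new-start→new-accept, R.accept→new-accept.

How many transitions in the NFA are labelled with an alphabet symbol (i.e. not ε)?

5

Recursing over subexpressions:
Each of the 5 symbol leaves contributes exactly 1 symbol transition.
  c|b — 2 symbol transitions
  (c|b)? — 2 symbol transitions
  a? — 1 symbol transition
  c|a? — 2 symbol transitions
  (c|a?)a — 3 symbol transitions
  ((c|a?)a)* — 3 symbol transitions
  (c|b)?|((c|a?)a)* — 5 symbol transitions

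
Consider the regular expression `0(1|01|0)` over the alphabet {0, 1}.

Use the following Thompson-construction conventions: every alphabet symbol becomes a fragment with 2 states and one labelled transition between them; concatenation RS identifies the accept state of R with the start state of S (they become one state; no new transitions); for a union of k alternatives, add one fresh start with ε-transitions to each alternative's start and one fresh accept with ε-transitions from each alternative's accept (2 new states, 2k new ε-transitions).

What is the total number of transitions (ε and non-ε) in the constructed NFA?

11

By structural recursion:
Each of the 5 symbol leaves contributes 1 transition (1 symbol, 0 ε).
  01 → 2 transitions (2 symbol, 0 ε)
  1|01|0 → 10 transitions (4 symbol, 6 ε)
  0(1|01|0) → 11 transitions (5 symbol, 6 ε)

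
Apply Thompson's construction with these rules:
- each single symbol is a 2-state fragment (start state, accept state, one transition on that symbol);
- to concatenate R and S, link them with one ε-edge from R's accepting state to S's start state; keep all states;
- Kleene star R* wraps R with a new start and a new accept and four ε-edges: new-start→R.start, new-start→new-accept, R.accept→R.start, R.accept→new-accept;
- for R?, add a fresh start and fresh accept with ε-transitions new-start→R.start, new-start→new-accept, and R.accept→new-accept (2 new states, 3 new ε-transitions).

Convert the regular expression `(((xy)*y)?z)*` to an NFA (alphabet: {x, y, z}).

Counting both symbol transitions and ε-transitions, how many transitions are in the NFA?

18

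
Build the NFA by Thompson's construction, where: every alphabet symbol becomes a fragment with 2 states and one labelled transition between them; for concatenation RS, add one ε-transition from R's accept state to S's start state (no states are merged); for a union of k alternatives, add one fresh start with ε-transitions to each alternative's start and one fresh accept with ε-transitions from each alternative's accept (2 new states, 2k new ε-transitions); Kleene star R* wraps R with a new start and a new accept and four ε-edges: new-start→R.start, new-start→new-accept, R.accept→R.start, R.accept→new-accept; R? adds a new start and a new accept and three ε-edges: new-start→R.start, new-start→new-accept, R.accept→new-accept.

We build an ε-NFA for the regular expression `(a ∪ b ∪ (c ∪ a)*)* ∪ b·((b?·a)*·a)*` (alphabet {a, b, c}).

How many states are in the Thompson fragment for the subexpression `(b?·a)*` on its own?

Fragment for `(b?·a)*`:
Each of the 2 symbol leaves contributes a 2-state fragment.
  b? = 4 states
  b?·a = 6 states
  (b?·a)* = 8 states

8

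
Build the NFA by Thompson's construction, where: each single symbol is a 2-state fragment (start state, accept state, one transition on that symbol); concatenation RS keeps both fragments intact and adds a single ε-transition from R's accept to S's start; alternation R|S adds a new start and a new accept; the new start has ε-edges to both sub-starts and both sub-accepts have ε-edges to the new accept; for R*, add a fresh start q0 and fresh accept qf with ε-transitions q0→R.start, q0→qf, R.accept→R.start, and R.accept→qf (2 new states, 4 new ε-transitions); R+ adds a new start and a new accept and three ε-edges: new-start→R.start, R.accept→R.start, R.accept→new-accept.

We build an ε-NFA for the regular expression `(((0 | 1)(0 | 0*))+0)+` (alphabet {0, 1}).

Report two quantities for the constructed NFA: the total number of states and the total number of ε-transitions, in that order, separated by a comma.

Per subexpression:
Each of the 5 symbol leaves contributes 2 states and 0 ε-transitions.
  0 | 1 : 6 states, 4 ε-transitions
  0* : 4 states, 4 ε-transitions
  0 | 0* : 8 states, 8 ε-transitions
  (0 | 1)(0 | 0*) : 14 states, 13 ε-transitions
  ((0 | 1)(0 | 0*))+ : 16 states, 16 ε-transitions
  ((0 | 1)(0 | 0*))+0 : 18 states, 17 ε-transitions
  (((0 | 1)(0 | 0*))+0)+ : 20 states, 20 ε-transitions

20, 20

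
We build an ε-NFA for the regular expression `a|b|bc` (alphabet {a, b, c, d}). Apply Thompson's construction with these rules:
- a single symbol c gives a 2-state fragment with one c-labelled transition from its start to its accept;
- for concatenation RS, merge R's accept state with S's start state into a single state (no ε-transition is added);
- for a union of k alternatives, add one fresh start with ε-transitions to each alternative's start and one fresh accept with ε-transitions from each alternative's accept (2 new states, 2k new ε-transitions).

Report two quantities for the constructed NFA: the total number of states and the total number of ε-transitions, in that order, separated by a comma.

By structural recursion:
Each of the 4 symbol leaves contributes 2 states and 0 ε-transitions.
  bc = 3 states, 0 ε-transitions
  a|b|bc = 9 states, 6 ε-transitions

9, 6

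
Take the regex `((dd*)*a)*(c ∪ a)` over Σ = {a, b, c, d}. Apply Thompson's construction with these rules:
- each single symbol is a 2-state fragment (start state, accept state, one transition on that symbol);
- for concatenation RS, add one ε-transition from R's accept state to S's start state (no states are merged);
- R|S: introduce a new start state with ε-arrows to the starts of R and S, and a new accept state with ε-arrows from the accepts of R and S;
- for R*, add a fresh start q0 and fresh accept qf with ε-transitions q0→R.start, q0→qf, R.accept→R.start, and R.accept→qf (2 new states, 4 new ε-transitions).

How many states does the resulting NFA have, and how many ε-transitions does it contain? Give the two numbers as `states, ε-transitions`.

18, 19

Building bottom-up:
Each of the 5 symbol leaves contributes 2 states and 0 ε-transitions.
  d* : 4 states, 4 ε-transitions
  dd* : 6 states, 5 ε-transitions
  (dd*)* : 8 states, 9 ε-transitions
  (dd*)*a : 10 states, 10 ε-transitions
  ((dd*)*a)* : 12 states, 14 ε-transitions
  c ∪ a : 6 states, 4 ε-transitions
  ((dd*)*a)*(c ∪ a) : 18 states, 19 ε-transitions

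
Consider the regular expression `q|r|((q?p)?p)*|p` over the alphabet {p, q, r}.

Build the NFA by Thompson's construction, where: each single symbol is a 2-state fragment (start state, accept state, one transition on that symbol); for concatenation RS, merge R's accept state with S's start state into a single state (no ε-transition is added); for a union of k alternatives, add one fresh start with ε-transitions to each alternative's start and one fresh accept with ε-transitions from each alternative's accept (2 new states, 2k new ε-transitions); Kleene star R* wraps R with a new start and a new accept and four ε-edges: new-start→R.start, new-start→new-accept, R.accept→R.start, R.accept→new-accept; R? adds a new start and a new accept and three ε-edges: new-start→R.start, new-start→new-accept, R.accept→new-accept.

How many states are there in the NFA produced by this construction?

18

Recursing over subexpressions:
Each of the 6 symbol leaves contributes a 2-state fragment.
  q? — 4 states
  q?p — 5 states
  (q?p)? — 7 states
  (q?p)?p — 8 states
  ((q?p)?p)* — 10 states
  q|r|((q?p)?p)*|p — 18 states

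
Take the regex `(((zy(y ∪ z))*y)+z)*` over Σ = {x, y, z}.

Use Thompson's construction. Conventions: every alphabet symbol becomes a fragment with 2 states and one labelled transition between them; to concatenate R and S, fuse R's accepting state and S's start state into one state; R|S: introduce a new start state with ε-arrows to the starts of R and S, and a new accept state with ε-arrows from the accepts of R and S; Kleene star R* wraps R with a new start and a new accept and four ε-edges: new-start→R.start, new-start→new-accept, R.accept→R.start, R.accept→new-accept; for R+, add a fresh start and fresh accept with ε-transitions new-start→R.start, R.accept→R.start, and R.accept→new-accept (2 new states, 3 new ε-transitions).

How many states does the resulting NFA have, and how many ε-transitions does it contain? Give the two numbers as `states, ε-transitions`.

16, 15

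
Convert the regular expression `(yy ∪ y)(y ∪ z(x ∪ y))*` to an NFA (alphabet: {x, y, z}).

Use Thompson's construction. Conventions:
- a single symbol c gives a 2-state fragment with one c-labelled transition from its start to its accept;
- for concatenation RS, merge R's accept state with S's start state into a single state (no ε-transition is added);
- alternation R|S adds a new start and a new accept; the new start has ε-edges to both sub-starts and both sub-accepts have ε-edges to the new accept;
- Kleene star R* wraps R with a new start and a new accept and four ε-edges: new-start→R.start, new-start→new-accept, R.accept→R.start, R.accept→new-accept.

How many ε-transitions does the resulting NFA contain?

By structural recursion:
Each of the 7 symbol leaves contributes 0 ε-transitions.
  yy — 0 ε-transitions
  yy ∪ y — 4 ε-transitions
  x ∪ y — 4 ε-transitions
  z(x ∪ y) — 4 ε-transitions
  y ∪ z(x ∪ y) — 8 ε-transitions
  (y ∪ z(x ∪ y))* — 12 ε-transitions
  (yy ∪ y)(y ∪ z(x ∪ y))* — 16 ε-transitions

16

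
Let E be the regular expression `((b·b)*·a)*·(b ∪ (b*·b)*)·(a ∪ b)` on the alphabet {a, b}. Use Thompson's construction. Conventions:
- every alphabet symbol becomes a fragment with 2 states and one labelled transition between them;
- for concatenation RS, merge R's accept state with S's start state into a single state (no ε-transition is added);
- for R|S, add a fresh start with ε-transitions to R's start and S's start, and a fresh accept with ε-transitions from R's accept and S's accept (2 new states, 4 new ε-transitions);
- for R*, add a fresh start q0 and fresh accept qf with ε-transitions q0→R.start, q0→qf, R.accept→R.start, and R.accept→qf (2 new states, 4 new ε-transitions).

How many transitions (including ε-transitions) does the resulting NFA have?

32

By structural recursion:
Each of the 8 symbol leaves contributes 1 transition (1 symbol, 0 ε).
  b·b — 2 transitions (2 symbol, 0 ε)
  (b·b)* — 6 transitions (2 symbol, 4 ε)
  (b·b)*·a — 7 transitions (3 symbol, 4 ε)
  ((b·b)*·a)* — 11 transitions (3 symbol, 8 ε)
  b* — 5 transitions (1 symbol, 4 ε)
  b*·b — 6 transitions (2 symbol, 4 ε)
  (b*·b)* — 10 transitions (2 symbol, 8 ε)
  b ∪ (b*·b)* — 15 transitions (3 symbol, 12 ε)
  a ∪ b — 6 transitions (2 symbol, 4 ε)
  ((b·b)*·a)*·(b ∪ (b*·b)*)·(a ∪ b) — 32 transitions (8 symbol, 24 ε)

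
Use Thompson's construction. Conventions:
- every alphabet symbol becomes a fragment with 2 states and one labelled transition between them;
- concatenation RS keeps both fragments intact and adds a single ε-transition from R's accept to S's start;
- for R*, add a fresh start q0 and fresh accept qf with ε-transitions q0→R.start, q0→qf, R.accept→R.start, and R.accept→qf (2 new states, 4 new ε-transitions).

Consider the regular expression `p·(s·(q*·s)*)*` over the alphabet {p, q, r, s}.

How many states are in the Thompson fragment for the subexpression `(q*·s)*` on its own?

8

Fragment for `(q*·s)*`:
Each of the 2 symbol leaves contributes a 2-state fragment.
  q* — 4 states
  q*·s — 6 states
  (q*·s)* — 8 states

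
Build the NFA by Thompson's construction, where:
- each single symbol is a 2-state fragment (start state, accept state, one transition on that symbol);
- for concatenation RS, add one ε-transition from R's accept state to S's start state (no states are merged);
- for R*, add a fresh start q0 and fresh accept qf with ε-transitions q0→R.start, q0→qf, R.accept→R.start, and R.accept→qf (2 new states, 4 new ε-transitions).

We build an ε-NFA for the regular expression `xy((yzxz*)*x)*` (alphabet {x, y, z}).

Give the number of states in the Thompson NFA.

Per subexpression:
Each of the 7 symbol leaves contributes a 2-state fragment.
  z* — 4 states
  yzxz* — 10 states
  (yzxz*)* — 12 states
  (yzxz*)*x — 14 states
  ((yzxz*)*x)* — 16 states
  xy((yzxz*)*x)* — 20 states

20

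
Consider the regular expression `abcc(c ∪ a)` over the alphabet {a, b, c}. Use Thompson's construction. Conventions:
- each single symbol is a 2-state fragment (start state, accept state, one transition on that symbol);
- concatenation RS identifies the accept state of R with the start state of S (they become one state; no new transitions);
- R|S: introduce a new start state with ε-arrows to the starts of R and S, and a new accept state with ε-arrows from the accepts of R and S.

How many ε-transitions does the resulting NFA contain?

4

By structural recursion:
Each of the 6 symbol leaves contributes 0 ε-transitions.
  c ∪ a : 4 ε-transitions
  abcc(c ∪ a) : 4 ε-transitions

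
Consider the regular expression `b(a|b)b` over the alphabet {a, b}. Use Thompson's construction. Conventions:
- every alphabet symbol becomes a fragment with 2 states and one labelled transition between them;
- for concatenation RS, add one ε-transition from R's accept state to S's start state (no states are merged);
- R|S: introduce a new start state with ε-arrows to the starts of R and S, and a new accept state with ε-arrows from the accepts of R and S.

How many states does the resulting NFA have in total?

Per subexpression:
Each of the 4 symbol leaves contributes a 2-state fragment.
  a|b → 6 states
  b(a|b)b → 10 states

10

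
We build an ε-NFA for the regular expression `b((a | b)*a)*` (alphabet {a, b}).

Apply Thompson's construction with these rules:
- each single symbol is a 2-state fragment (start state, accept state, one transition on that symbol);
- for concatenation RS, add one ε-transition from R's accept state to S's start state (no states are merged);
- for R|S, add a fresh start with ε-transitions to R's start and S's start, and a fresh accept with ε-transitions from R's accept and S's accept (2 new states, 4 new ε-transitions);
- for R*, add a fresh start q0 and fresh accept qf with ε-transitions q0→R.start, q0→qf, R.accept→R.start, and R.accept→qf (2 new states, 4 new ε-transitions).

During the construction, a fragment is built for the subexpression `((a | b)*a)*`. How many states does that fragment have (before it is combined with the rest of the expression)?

Fragment for `((a | b)*a)*`:
Each of the 3 symbol leaves contributes a 2-state fragment.
  a | b = 6 states
  (a | b)* = 8 states
  (a | b)*a = 10 states
  ((a | b)*a)* = 12 states

12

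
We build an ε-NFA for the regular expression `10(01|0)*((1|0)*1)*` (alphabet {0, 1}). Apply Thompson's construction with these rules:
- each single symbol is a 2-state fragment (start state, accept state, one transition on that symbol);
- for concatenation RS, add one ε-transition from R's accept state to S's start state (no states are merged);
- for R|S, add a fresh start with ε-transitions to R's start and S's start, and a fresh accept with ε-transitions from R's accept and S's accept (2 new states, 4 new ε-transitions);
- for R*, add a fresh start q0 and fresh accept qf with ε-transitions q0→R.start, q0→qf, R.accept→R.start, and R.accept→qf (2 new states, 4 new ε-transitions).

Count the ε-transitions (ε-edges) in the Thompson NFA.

25

Building bottom-up:
Each of the 8 symbol leaves contributes 0 ε-transitions.
  01 — 1 ε-transition
  01|0 — 5 ε-transitions
  (01|0)* — 9 ε-transitions
  1|0 — 4 ε-transitions
  (1|0)* — 8 ε-transitions
  (1|0)*1 — 9 ε-transitions
  ((1|0)*1)* — 13 ε-transitions
  10(01|0)*((1|0)*1)* — 25 ε-transitions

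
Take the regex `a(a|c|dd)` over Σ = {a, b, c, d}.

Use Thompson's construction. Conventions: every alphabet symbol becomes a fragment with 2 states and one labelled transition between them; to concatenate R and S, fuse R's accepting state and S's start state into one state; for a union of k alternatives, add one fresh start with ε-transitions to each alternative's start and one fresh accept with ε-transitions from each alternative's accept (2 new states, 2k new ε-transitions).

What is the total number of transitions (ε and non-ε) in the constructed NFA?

11

Building bottom-up:
Each of the 5 symbol leaves contributes 1 transition (1 symbol, 0 ε).
  dd — 2 transitions (2 symbol, 0 ε)
  a|c|dd — 10 transitions (4 symbol, 6 ε)
  a(a|c|dd) — 11 transitions (5 symbol, 6 ε)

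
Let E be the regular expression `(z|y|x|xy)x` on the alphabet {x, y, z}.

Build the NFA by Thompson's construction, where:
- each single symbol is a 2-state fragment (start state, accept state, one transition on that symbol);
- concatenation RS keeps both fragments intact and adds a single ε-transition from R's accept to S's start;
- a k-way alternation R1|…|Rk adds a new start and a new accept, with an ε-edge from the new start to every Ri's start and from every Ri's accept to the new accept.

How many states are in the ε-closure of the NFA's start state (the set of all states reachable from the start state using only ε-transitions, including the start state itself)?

5

Work bottom-up. For each fragment F, track |ε-closure(F.start)| and whether F's accept lies in that closure (i.e. whether F accepts ε). A single-symbol fragment has closure size 1 and does not accept ε.
  xy → C equals the left operand's closure size = 1 (its accept is not ε-reachable, so the closure stops there)
  z|y|x|xy → C = 1 + 1 + 1 + 1 + 1 = 5 (the new accept is not ε-reachable since no branch accepts ε)
  (z|y|x|xy)x → same as the first factor's closure: C = 5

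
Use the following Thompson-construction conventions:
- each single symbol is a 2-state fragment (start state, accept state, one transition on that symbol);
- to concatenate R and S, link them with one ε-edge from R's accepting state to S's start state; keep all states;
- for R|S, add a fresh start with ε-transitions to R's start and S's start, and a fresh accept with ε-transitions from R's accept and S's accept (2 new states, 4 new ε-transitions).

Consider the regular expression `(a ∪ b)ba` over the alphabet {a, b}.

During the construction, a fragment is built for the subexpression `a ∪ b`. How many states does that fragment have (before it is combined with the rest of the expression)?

Fragment for `a ∪ b`:
Each of the 2 symbol leaves contributes a 2-state fragment.
  a ∪ b — 6 states

6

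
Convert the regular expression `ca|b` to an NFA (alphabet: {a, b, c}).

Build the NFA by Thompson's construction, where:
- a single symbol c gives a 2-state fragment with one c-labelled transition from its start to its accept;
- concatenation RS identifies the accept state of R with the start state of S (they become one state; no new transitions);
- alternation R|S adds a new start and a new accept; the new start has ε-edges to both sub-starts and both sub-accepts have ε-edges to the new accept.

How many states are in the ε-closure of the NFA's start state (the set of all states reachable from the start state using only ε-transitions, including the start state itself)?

3

Work bottom-up. For each fragment F, track |ε-closure(F.start)| and whether F's accept lies in that closure (i.e. whether F accepts ε). A single-symbol fragment has closure size 1 and does not accept ε.
  ca : |ε-closure| equals the left operand's closure size = 1 (its accept is not ε-reachable, so the closure stops there)
  ca|b : new start ε-reaches every alternative's start; none of them accept ε, so the new accept is not reached: |ε-closure| = 1 + 1 + 1 = 3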